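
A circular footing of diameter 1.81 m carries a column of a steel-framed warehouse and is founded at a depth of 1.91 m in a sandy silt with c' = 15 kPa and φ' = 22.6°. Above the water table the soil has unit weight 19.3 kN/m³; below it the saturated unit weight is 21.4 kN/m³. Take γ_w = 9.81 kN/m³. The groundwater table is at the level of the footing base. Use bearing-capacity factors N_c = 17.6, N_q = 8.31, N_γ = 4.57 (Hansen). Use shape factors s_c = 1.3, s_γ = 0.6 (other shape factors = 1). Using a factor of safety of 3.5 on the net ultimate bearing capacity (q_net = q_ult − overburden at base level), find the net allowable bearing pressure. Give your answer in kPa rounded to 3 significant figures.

q_all(net) ≈ 183 kPa

Effective surcharge at the founding depth q = γ·D_f = 19.3 × 1.91 = 36.863 kPa.
The water table coincides with the base, so in the self-weight term γ → γ' = 11.59 kN/m³.
q_ult = c·N_c·s_c + q·N_q + 0.5·γ·B·N_γ·s_γ
     = 15 × 17.6 × 1.3 + 36.863 × 8.31 + 0.5 × 11.59 × 1.81 × 4.57 × 0.6
     = 343.2 + 306.33 + 28.761 = 678.29 kPa.
q_net = 678.29 − 36.863 = 641.43 kPa.
q_all(net) = 641.43 / 3.5 = 183.27 kPa.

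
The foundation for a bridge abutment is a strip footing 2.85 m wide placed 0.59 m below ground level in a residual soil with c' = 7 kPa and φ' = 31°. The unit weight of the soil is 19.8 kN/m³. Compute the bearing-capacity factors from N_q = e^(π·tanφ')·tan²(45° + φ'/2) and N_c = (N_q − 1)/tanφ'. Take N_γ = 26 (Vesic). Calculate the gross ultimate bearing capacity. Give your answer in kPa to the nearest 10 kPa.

q_ult ≈ 1200 kPa

tan31° = 0.6009, so N_q = e^(π×0.6009)·tan²(60.5°) = 6.604 × 3.124 = 20.63.
N_c = (20.63 − 1)/tan31° = 32.67.
Overburden at base level: q = 19.8 × 0.59 = 11.682 kPa.
Cohesion term c·N_c = 7 × 32.671 = 228.7 kPa; surcharge term q·N_q = 11.682 × 20.631 = 241.01 kPa; self-weight term 0.5·γ·B·N_γ = 0.5 × 19.8 × 2.85 × 26 = 733.59 kPa.
q_ult = 228.7 + 241.01 + 733.59 = 1203.3 kPa.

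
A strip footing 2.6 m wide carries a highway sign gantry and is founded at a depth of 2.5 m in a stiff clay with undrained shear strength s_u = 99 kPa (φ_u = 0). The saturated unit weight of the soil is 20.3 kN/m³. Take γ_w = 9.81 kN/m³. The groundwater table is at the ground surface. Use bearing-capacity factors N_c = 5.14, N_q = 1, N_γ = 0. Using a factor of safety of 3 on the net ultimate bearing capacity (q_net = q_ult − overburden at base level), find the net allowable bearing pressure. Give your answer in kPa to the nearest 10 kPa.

Water table at ground surface, so effective unit weight γ' = 20.3 − 9.81 = 10.49 kN/m³ is used throughout; overburden q = 10.49 × 2.5 = 26.225 kPa.
Cohesion term c·N_c = 99 × 5.14 = 508.86 kPa; surcharge term q·N_q = 26.225 × 1 = 26.225 kPa.
q_ult = 508.86 + 26.225 = 535.08 kPa.
q_net = 535.08 − 26.225 = 508.86 kPa.
q_all(net) = 508.86 / 3 = 169.62 kPa.

q_all(net) ≈ 170 kPa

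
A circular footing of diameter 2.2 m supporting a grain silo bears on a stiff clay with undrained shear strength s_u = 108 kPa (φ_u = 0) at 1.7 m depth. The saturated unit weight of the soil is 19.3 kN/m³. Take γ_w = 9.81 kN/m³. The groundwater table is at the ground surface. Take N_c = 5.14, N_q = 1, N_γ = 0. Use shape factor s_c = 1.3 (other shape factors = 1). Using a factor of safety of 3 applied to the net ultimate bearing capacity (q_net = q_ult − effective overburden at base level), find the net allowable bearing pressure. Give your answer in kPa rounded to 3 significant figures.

q_all(net) ≈ 241 kPa

Water table at ground surface, so effective unit weight γ' = 19.3 − 9.81 = 9.49 kN/m³ is used throughout; overburden q = 9.49 × 1.7 = 16.133 kPa.
Cohesion term c·N_c·s_c = 108 × 5.14 × 1.3 = 721.66 kPa; surcharge term q·N_q = 16.133 × 1 = 16.133 kPa.
q_ult = 721.66 + 16.133 = 737.79 kPa.
Net ultimate: q_net = 737.79 − 16.133 = 721.66 kPa.
q_all(net) = 721.66 / 3 = 240.55 kPa.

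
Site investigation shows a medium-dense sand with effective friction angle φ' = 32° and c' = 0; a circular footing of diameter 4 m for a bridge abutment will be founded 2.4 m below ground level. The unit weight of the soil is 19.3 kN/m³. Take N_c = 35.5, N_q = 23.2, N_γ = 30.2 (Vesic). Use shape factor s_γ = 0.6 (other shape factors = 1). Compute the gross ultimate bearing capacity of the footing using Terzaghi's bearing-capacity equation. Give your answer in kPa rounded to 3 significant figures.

q = γ·D_f = 19.3 × 2.4 = 46.32 kPa.
q·N_q = 46.32 × 23.2 = 1074.6 kPa
0.5·γ·B·N_γ·s_γ = 0.5 × 19.3 × 4 × 30.2 × 0.6 = 699.43 kPa
q_ult = 1074.6 + 699.43 = 1774.1 kPa.

q_ult ≈ 1770 kPa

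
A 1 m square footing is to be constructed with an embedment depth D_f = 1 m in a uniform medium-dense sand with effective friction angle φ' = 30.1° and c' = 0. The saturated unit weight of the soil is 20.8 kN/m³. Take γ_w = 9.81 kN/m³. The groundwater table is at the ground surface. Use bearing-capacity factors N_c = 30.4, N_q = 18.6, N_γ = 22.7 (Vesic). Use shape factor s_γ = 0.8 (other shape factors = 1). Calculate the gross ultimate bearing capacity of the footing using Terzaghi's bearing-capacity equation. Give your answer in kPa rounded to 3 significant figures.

q_ult ≈ 304 kPa

With the water table at the surface the whole profile is submerged: γ' = 20.8 − 9.81 = 10.99 kN/m³, so q = γ'·D_f = 10.99 kPa; the same γ' applies in the ½γBN_γ term.
q_ult = q·N_q + 0.5·γ·B·N_γ·s_γ
     = 10.99 × 18.6 + 0.5 × 10.99 × 1 × 22.7 × 0.8
     = 204.41 + 99.789 = 304.2 kPa.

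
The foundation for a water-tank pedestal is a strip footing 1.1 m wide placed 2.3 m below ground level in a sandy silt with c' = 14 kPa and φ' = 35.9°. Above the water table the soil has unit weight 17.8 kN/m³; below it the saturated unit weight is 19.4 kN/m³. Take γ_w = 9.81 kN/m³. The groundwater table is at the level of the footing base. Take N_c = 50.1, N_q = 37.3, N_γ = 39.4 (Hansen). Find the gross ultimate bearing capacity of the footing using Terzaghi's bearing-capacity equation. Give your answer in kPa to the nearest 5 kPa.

Overburden at base level: q = 17.8 × 2.3 = 40.94 kPa.
Below the base the soil is submerged, so the ½γBN_γ term uses γ' = 19.4 − 9.81 = 9.59 kN/m³.
Cohesion term c·N_c = 14 × 50.1 = 701.4 kPa; surcharge term q·N_q = 40.94 × 37.3 = 1527.1 kPa; self-weight term 0.5·γ·B·N_γ = 0.5 × 9.59 × 1.1 × 39.4 = 207.82 kPa.
q_ult = 701.4 + 1527.1 + 207.82 = 2436.3 kPa.

q_ult ≈ 2435 kPa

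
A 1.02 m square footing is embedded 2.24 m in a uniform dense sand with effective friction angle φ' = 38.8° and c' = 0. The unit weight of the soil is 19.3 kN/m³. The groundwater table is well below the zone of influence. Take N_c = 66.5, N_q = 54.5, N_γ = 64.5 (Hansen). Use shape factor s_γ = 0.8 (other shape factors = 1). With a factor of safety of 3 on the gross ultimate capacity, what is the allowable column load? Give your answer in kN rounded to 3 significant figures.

P_all ≈ 993 kN

Effective surcharge at the founding depth q = γ·D_f = 19.3 × 2.24 = 43.232 kPa.
q_ult = q·N_q + 0.5·γ·B·N_γ·s_γ
     = 43.232 × 54.5 + 0.5 × 19.3 × 1.02 × 64.5 × 0.8
     = 2356.1 + 507.9 = 2864 kPa.
Gross allowable pressure q_all = 2864 / 3 = 954.68 kPa.
Footing area = 1.0404 m², so allowable column load = 954.68 × 1.0404 = 993.25 kN.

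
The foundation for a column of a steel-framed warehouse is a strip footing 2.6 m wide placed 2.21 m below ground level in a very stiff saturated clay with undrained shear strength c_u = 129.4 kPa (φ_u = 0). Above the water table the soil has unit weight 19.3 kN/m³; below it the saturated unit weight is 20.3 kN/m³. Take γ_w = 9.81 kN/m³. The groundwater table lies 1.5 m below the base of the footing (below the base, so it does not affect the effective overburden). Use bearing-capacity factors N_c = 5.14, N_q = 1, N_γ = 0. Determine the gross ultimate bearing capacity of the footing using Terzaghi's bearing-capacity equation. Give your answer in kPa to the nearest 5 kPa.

q = γ·D_f = 19.3 × 2.21 = 42.653 kPa.
c·N_c = 129.4 × 5.14 = 665.12 kPa
q·N_q = 42.653 × 1 = 42.653 kPa
q_ult = 665.12 + 42.653 = 707.77 kPa.

q_ult ≈ 710 kPa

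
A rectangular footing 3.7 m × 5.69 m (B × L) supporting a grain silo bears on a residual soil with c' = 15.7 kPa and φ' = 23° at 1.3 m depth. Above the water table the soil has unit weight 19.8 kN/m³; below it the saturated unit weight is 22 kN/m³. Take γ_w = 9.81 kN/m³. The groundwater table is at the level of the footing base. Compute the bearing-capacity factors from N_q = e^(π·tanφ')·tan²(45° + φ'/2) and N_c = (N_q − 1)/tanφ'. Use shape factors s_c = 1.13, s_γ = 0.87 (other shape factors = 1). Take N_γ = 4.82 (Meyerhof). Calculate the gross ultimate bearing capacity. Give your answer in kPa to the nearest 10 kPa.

q_ult ≈ 640 kPa

tan23° = 0.4245, so N_q = e^(π×0.4245)·tan²(56.5°) = 3.794 × 2.283 = 8.66.
N_c = (8.66 − 1)/tan23° = 18.05.
Effective surcharge at the founding depth q = γ·D_f = 19.8 × 1.3 = 25.74 kPa.
The water table coincides with the base, so in the self-weight term γ → γ' = 12.19 kN/m³.
q_ult = c·N_c·s_c + q·N_q + 0.5·γ·B·N_γ·s_γ
     = 15.7 × 18.049 × 1.13 + 25.74 × 8.6612 + 0.5 × 12.19 × 3.7 × 4.82 × 0.87
     = 320.2 + 222.94 + 94.567 = 637.71 kPa.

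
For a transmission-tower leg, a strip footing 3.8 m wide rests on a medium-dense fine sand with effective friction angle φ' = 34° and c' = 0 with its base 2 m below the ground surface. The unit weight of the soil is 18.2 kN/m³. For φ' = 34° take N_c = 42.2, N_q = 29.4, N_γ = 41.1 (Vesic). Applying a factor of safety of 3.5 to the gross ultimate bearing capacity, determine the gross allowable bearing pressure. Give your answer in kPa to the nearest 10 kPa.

q_all ≈ 710 kPa

Effective surcharge at the founding depth q = γ·D_f = 18.2 × 2 = 36.4 kPa.
q_ult = q·N_q + 0.5·γ·B·N_γ
     = 36.4 × 29.4 + 0.5 × 18.2 × 3.8 × 41.1
     = 1070.2 + 1421.2 = 2491.4 kPa.
q_all = q_ult / FS = 2491.4 / 3.5 = 711.83 kPa.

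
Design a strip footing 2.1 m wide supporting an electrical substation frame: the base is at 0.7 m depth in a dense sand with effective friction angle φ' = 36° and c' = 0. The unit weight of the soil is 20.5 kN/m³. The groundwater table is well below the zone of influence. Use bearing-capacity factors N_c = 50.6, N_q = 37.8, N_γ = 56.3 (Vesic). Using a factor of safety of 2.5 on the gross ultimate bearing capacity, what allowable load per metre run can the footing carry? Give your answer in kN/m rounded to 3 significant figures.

q = γ·D_f = 20.5 × 0.7 = 14.35 kPa.
q·N_q = 14.35 × 37.8 = 542.43 kPa
0.5·γ·B·N_γ = 0.5 × 20.5 × 2.1 × 56.3 = 1211.9 kPa
q_ult = 542.43 + 1211.9 = 1754.3 kPa.
Gross allowable pressure q_all = 1754.3 / 2.5 = 701.71 kPa.
Allowable wall load = q_all × B = 701.71 × 2.1 = 1473.6 kN per metre run.

≈ 1470 kN/m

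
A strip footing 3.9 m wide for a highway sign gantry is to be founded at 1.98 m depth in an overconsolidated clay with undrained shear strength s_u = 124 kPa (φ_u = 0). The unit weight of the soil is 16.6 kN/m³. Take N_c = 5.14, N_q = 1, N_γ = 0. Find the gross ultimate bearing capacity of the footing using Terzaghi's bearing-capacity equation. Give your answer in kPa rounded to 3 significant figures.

q_ult ≈ 670 kPa

q = γ·D_f = 16.6 × 1.98 = 32.868 kPa.
c·N_c = 124 × 5.14 = 637.36 kPa
q·N_q = 32.868 × 1 = 32.868 kPa
q_ult = 637.36 + 32.868 = 670.23 kPa.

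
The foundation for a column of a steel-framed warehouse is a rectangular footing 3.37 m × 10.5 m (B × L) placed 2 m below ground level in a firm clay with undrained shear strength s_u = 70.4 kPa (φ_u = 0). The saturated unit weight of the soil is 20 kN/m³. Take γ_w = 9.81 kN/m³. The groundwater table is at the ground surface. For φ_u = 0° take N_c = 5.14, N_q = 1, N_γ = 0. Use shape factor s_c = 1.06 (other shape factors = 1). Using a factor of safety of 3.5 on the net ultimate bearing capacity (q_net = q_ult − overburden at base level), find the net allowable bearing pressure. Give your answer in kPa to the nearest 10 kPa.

With the water table at the surface the whole profile is submerged: γ' = 20 − 9.81 = 10.19 kN/m³, so q = γ'·D_f = 20.38 kPa.
q_ult = c·N_c·s_c + q·N_q
     = 70.4 × 5.14 × 1.06 + 20.38 × 1
     = 383.57 + 20.38 = 403.95 kPa.
q_net = 403.95 − 20.38 = 383.57 kPa.
q_all(net) = 383.57 / 3.5 = 109.59 kPa.

q_all(net) ≈ 110 kPa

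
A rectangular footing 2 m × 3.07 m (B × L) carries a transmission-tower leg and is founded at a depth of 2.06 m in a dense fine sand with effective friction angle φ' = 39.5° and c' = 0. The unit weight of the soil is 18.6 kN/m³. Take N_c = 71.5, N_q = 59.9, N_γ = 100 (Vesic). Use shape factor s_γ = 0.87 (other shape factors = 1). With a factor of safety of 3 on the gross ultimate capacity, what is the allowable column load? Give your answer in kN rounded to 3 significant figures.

Effective surcharge at the founding depth q = γ·D_f = 18.6 × 2.06 = 38.316 kPa.
q_ult = q·N_q + 0.5·γ·B·N_γ·s_γ
     = 38.316 × 59.9 + 0.5 × 18.6 × 2 × 100 × 0.87
     = 2295.1 + 1618.2 = 3913.3 kPa.
Gross allowable pressure q_all = 3913.3 / 3 = 1304.4 kPa.
Footing area = 6.14 m², so allowable column load = 1304.4 × 6.14 = 8009.3 kN.

P_all ≈ 8010 kN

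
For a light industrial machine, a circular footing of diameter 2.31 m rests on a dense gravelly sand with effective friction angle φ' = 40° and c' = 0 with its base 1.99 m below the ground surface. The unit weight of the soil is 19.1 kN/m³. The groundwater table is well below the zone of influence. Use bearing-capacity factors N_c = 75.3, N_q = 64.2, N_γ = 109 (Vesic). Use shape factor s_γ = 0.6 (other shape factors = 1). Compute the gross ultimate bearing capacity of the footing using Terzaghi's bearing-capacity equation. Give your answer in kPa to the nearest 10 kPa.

q_ult ≈ 3880 kPa

q = γ·D_f = 19.1 × 1.99 = 38.009 kPa.
q·N_q = 38.009 × 64.2 = 2440.2 kPa
0.5·γ·B·N_γ·s_γ = 0.5 × 19.1 × 2.31 × 109 × 0.6 = 1442.8 kPa
q_ult = 2440.2 + 1442.8 = 3882.9 kPa.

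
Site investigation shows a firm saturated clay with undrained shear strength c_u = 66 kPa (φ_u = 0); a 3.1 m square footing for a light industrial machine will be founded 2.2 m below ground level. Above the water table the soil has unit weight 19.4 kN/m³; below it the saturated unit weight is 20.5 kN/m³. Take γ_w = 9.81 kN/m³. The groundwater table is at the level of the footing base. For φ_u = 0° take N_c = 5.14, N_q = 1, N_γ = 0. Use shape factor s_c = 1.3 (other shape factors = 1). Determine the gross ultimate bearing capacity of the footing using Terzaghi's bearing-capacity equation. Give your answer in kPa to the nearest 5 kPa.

q_ult ≈ 485 kPa

Effective surcharge at the founding depth q = γ·D_f = 19.4 × 2.2 = 42.68 kPa.
q_ult = c·N_c·s_c + q·N_q
     = 66 × 5.14 × 1.3 + 42.68 × 1
     = 441.01 + 42.68 = 483.69 kPa.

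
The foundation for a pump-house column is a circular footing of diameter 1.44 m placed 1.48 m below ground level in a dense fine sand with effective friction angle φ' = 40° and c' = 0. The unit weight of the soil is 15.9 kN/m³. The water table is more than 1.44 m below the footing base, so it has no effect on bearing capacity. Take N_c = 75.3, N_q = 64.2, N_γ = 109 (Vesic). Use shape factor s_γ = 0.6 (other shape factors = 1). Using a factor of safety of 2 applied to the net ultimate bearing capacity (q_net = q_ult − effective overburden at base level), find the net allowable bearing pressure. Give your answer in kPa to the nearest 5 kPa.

Effective surcharge at the founding depth q = γ·D_f = 15.9 × 1.48 = 23.532 kPa.
q_ult = q·N_q + 0.5·γ·B·N_γ·s_γ
     = 23.532 × 64.2 + 0.5 × 15.9 × 1.44 × 109 × 0.6
     = 1510.8 + 748.7 = 2259.5 kPa.
Net ultimate: q_net = 2259.5 − 23.532 = 2235.9 kPa.
q_all(net) = 2235.9 / 2 = 1118 kPa.

q_all(net) ≈ 1120 kPa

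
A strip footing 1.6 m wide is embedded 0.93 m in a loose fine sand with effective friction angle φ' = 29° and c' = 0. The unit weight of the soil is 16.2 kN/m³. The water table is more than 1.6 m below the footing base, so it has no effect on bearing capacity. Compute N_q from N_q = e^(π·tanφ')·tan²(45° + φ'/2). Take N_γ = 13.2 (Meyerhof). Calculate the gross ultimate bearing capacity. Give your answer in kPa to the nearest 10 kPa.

tan29° = 0.5543, so N_q = e^(π×0.5543)·tan²(59.5°) = 5.705 × 2.882 = 16.44.
Overburden at base level: q = 16.2 × 0.93 = 15.066 kPa.
Surcharge term q·N_q = 15.066 × 16.443 = 247.73 kPa; self-weight term 0.5·γ·B·N_γ = 0.5 × 16.2 × 1.6 × 13.2 = 171.07 kPa.
q_ult = 247.73 + 171.07 = 418.81 kPa.

q_ult ≈ 420 kPa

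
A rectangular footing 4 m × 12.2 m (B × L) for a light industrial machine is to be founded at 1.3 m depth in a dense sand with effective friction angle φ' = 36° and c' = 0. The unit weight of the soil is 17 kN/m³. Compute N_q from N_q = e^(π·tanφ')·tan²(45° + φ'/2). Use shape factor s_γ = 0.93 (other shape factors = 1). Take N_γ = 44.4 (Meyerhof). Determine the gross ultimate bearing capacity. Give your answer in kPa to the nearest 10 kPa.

tan36° = 0.7265, so N_q = e^(π×0.7265)·tan²(63°) = 9.801 × 3.852 = 37.75.
q = γ·D_f = 17 × 1.3 = 22.1 kPa.
q·N_q = 22.1 × 37.752 = 834.33 kPa
0.5·γ·B·N_γ·s_γ = 0.5 × 17 × 4 × 44.4 × 0.93 = 1403.9 kPa
q_ult = 834.33 + 1403.9 = 2238.3 kPa.

q_ult ≈ 2240 kPa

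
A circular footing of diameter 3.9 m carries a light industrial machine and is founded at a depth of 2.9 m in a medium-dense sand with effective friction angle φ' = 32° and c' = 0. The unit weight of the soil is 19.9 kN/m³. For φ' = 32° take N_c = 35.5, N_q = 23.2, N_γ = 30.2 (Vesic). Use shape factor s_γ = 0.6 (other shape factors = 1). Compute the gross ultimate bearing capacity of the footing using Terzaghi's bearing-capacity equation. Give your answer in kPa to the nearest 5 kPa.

Effective surcharge at the founding depth q = γ·D_f = 19.9 × 2.9 = 57.71 kPa.
q_ult = q·N_q + 0.5·γ·B·N_γ·s_γ
     = 57.71 × 23.2 + 0.5 × 19.9 × 3.9 × 30.2 × 0.6
     = 1338.9 + 703.15 = 2042 kPa.

q_ult ≈ 2040 kPa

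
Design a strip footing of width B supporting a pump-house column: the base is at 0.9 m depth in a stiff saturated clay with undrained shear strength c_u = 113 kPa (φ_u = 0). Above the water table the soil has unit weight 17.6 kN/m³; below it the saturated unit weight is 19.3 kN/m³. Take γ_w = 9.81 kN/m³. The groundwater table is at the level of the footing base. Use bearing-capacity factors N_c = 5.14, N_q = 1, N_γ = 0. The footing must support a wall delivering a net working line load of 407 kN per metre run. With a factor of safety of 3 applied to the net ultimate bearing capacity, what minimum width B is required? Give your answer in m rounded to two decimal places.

B = 2.10 m

q = γ·D_f = 17.6 × 0.9 = 15.84 kPa.
c·N_c = 113 × 5.14 = 580.82 kPa
q·N_q = 15.84 × 1 = 15.84 kPa
q_ult = 580.82 + 15.84 = 596.66 kPa.
For φ = 0 the ½γBN_γ term vanishes, so q_ult is independent of B. q_net = 596.66 − 15.84 = 580.82 kPa; q_all(net) = 580.82/3 = 193.61 kPa.
Required width B = w / q_all(net) = 407 / 193.61 = 2.102 m.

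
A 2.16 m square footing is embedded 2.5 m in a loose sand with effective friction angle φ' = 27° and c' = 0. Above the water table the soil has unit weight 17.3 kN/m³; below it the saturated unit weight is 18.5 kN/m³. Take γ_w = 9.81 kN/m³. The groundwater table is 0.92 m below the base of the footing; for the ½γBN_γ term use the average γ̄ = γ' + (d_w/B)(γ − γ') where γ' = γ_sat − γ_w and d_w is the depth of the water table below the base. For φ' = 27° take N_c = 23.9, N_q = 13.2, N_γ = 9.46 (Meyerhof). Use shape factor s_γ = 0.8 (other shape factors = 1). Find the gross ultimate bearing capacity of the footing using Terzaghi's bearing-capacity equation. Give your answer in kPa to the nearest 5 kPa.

q_ult ≈ 670 kPa

Effective surcharge at the founding depth q = γ·D_f = 17.3 × 2.5 = 43.25 kPa.
With d_w = 0.92 m < B, γ̄ = 8.69 + (0.92/2.16) × (17.3 − 8.69) = 12.357 kN/m³.
q_ult = q·N_q + 0.5·γ·B·N_γ·s_γ
     = 43.25 × 13.2 + 0.5 × 12.357 × 2.16 × 9.46 × 0.8
     = 570.9 + 101 = 671.9 kPa.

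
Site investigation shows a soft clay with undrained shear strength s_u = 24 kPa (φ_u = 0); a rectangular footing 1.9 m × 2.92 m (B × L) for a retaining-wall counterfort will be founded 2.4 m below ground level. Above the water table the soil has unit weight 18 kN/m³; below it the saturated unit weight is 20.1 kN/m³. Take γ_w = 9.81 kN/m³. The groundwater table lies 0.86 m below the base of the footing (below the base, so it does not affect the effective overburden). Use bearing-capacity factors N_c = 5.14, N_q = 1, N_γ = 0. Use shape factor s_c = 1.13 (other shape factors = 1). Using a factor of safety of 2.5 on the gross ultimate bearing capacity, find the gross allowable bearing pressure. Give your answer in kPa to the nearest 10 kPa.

q_all ≈ 70 kPa

Effective surcharge at the founding depth q = γ·D_f = 18 × 2.4 = 43.2 kPa.
q_ult = c·N_c·s_c + q·N_q
     = 24 × 5.14 × 1.13 + 43.2 × 1
     = 139.4 + 43.2 = 182.6 kPa.
q_all = 182.6 / 2.5 = 73.039 kPa.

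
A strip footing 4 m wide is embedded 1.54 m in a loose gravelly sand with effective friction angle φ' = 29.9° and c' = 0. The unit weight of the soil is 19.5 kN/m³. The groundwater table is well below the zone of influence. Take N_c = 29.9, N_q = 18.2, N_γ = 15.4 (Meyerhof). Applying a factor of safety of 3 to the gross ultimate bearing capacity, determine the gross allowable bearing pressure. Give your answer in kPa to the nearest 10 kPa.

q_all ≈ 380 kPa

Effective surcharge at the founding depth q = γ·D_f = 19.5 × 1.54 = 30.03 kPa.
q_ult = q·N_q + 0.5·γ·B·N_γ
     = 30.03 × 18.2 + 0.5 × 19.5 × 4 × 15.4
     = 546.55 + 600.6 = 1147.1 kPa.
q_all = q_ult / FS = 1147.1 / 3 = 382.38 kPa.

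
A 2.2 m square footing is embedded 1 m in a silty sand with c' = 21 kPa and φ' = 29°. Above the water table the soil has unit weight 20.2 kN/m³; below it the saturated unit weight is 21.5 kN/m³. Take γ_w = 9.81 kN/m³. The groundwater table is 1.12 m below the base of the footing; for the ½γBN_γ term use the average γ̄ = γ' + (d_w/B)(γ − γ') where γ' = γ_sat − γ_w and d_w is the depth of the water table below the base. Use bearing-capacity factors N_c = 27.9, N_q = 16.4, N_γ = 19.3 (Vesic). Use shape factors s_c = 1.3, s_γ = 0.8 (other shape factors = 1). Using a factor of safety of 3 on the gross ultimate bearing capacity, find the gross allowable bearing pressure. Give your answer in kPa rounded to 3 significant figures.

q_all ≈ 455 kPa

Effective surcharge at the founding depth q = γ·D_f = 20.2 × 1 = 20.2 kPa.
With d_w = 1.12 m < B, γ̄ = 11.69 + (1.12/2.2) × (20.2 − 11.69) = 16.022 kN/m³.
q_ult = c·N_c·s_c + q·N_q + 0.5·γ·B·N_γ·s_γ
     = 21 × 27.9 × 1.3 + 20.2 × 16.4 + 0.5 × 16.022 × 2.2 × 19.3 × 0.8
     = 761.67 + 331.28 + 272.12 = 1365.1 kPa.
q_all = 1365.1 / 3 = 455.02 kPa.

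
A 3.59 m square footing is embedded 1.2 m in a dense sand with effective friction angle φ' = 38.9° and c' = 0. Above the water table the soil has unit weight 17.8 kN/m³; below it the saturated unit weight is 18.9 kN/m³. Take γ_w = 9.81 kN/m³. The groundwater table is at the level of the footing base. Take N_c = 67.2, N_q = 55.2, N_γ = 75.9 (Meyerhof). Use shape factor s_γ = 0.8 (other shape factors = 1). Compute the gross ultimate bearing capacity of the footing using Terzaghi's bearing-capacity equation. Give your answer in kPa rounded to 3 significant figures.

Overburden at base level: q = 17.8 × 1.2 = 21.36 kPa.
Below the base the soil is submerged, so the ½γBN_γ term uses γ' = 18.9 − 9.81 = 9.09 kN/m³.
Surcharge term q·N_q = 21.36 × 55.2 = 1179.1 kPa; self-weight term 0.5·γ·B·N_γ·s_γ = 0.5 × 9.09 × 3.59 × 75.9 × 0.8 = 990.74 kPa.
q_ult = 1179.1 + 990.74 = 2169.8 kPa.

q_ult ≈ 2170 kPa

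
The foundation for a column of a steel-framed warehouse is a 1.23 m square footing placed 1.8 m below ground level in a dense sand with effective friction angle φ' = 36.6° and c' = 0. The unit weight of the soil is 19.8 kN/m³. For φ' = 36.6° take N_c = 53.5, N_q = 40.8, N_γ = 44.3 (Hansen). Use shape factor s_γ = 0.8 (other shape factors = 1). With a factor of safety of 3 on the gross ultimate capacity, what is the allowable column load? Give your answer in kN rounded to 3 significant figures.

q = γ·D_f = 19.8 × 1.8 = 35.64 kPa.
q·N_q = 35.64 × 40.8 = 1454.1 kPa
0.5·γ·B·N_γ·s_γ = 0.5 × 19.8 × 1.23 × 44.3 × 0.8 = 431.55 kPa
q_ult = 1454.1 + 431.55 = 1885.7 kPa.
Gross allowable pressure q_all = 1885.7 / 3 = 628.55 kPa.
Footing area = 1.5129 m², so allowable column load = 628.55 × 1.5129 = 950.94 kN.

P_all ≈ 951 kN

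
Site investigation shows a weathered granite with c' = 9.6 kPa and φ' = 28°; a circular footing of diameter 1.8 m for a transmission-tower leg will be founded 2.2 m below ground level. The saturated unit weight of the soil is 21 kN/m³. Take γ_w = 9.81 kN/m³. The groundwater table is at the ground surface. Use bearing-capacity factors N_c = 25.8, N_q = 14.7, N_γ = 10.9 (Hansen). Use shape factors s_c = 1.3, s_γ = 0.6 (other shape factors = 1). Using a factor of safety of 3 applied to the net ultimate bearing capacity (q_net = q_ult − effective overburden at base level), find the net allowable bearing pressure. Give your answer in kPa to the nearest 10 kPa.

With the water table at the surface the whole profile is submerged: γ' = 21 − 9.81 = 11.19 kN/m³, so q = γ'·D_f = 24.618 kPa; the same γ' applies in the ½γBN_γ term.
q_ult = c·N_c·s_c + q·N_q + 0.5·γ·B·N_γ·s_γ
     = 9.6 × 25.8 × 1.3 + 24.618 × 14.7 + 0.5 × 11.19 × 1.8 × 10.9 × 0.6
     = 321.98 + 361.88 + 65.864 = 749.73 kPa.
Net ultimate: q_net = 749.73 − 24.618 = 725.11 kPa.
q_all(net) = 725.11 / 3 = 241.7 kPa.

q_all(net) ≈ 240 kPa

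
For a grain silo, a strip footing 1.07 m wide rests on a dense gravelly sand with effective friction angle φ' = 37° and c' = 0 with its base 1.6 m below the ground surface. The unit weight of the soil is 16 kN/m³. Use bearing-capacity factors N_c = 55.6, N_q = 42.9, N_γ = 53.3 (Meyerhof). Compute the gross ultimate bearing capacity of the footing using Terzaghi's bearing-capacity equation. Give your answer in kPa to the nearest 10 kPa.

Effective surcharge at the founding depth q = γ·D_f = 16 × 1.6 = 25.6 kPa.
q_ult = q·N_q + 0.5·γ·B·N_γ
     = 25.6 × 42.9 + 0.5 × 16 × 1.07 × 53.3
     = 1098.2 + 456.25 = 1554.5 kPa.

q_ult ≈ 1550 kPa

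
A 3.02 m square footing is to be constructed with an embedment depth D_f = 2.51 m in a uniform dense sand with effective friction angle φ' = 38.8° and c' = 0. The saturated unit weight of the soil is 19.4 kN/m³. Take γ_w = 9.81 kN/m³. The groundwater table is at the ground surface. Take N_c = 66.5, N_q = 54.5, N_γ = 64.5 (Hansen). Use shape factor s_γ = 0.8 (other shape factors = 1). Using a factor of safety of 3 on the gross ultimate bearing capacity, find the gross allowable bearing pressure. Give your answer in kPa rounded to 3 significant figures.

With the water table at the surface the whole profile is submerged: γ' = 19.4 − 9.81 = 9.59 kN/m³, so q = γ'·D_f = 24.071 kPa; the same γ' applies in the ½γBN_γ term.
q_ult = q·N_q + 0.5·γ·B·N_γ·s_γ
     = 24.071 × 54.5 + 0.5 × 9.59 × 3.02 × 64.5 × 0.8
     = 1311.9 + 747.21 = 2059.1 kPa.
q_all = 2059.1 / 3 = 686.36 kPa.

q_all ≈ 686 kPa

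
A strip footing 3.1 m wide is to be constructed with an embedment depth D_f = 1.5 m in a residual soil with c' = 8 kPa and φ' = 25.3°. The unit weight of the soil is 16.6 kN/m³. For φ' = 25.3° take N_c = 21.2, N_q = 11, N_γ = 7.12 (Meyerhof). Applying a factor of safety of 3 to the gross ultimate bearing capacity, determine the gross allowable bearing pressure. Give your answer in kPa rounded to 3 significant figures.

Effective surcharge at the founding depth q = γ·D_f = 16.6 × 1.5 = 24.9 kPa.
q_ult = c·N_c + q·N_q + 0.5·γ·B·N_γ
     = 8 × 21.2 + 24.9 × 11 + 0.5 × 16.6 × 3.1 × 7.12
     = 169.6 + 273.9 + 183.2 = 626.7 kPa.
q_all = q_ult / FS = 626.7 / 3 = 208.9 kPa.

q_all ≈ 209 kPa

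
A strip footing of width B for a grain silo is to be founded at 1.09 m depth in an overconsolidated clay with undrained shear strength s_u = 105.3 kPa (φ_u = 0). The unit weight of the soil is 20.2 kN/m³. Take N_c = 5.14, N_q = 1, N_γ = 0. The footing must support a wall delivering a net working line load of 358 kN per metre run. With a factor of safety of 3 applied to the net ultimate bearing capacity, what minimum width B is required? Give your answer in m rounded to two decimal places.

Overburden at base level: q = 20.2 × 1.09 = 22.018 kPa.
Cohesion term c·N_c = 105.3 × 5.14 = 541.24 kPa; surcharge term q·N_q = 22.018 × 1 = 22.018 kPa.
q_ult = 541.24 + 22.018 = 563.26 kPa.
For φ = 0 the ½γBN_γ term vanishes, so q_ult is independent of B. q_net = 563.26 − 22.018 = 541.24 kPa; q_all(net) = 541.24/3 = 180.41 kPa.
Required width B = w / q_all(net) = 358 / 180.41 = 1.984 m.

B = 1.98 m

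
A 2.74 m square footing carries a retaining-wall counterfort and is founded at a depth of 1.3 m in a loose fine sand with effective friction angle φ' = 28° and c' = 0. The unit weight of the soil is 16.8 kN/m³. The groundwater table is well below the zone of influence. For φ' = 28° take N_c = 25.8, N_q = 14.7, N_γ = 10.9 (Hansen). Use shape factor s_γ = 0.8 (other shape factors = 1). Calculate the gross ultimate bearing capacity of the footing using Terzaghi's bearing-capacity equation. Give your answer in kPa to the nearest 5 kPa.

q = γ·D_f = 16.8 × 1.3 = 21.84 kPa.
q·N_q = 21.84 × 14.7 = 321.05 kPa
0.5·γ·B·N_γ·s_γ = 0.5 × 16.8 × 2.74 × 10.9 × 0.8 = 200.7 kPa
q_ult = 321.05 + 200.7 = 521.75 kPa.

q_ult ≈ 520 kPa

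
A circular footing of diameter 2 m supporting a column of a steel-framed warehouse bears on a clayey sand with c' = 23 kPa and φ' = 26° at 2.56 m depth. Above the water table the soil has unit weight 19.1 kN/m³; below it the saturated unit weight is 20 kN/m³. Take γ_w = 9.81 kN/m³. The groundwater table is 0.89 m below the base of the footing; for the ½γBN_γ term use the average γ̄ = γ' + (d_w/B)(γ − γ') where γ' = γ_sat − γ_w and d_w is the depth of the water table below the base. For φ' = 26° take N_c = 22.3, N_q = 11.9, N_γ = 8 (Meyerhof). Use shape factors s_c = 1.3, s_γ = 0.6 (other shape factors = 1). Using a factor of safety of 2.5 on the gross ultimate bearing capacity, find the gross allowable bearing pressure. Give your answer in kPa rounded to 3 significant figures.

q = γ·D_f = 19.1 × 2.56 = 48.896 kPa.
γ' = 10.19 kN/m³; averaging over the depth B below the base, γ̄ = γ' + (d_w/B)(γ − γ') = 14.155 kN/m³.
c·N_c·s_c = 23 × 22.3 × 1.3 = 666.77 kPa
q·N_q = 48.896 × 11.9 = 581.86 kPa
0.5·γ·B·N_γ·s_γ = 0.5 × 14.155 × 2 × 8 × 0.6 = 67.944 kPa
q_ult = 666.77 + 581.86 + 67.944 = 1316.6 kPa.
q_all = 1316.6 / 2.5 = 526.63 kPa.

q_all ≈ 527 kPa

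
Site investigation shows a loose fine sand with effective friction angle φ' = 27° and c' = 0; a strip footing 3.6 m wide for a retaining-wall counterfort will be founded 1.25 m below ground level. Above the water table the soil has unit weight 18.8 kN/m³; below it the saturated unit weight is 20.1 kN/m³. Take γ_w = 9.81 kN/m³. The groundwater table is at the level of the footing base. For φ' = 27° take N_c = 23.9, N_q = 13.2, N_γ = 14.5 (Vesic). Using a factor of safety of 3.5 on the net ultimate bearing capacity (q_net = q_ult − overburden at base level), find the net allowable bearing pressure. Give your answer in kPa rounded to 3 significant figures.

q_all(net) ≈ 159 kPa

q = γ·D_f = 18.8 × 1.25 = 23.5 kPa.
For the ½γBN_γ term take γ' = 20.1 − 9.81 = 10.29 kN/m³ (soil below base is submerged).
q·N_q = 23.5 × 13.2 = 310.2 kPa
0.5·γ·B·N_γ = 0.5 × 10.29 × 3.6 × 14.5 = 268.57 kPa
q_ult = 310.2 + 268.57 = 578.77 kPa.
q_net = 578.77 − 23.5 = 555.27 kPa.
q_all(net) = 555.27 / 3.5 = 158.65 kPa.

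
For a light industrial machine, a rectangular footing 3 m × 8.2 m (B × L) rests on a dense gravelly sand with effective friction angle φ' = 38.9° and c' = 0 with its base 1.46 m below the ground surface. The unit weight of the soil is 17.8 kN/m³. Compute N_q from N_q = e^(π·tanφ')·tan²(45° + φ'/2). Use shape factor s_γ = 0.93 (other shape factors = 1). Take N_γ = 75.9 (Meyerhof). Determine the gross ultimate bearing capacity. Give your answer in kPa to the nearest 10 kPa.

tan38.9° = 0.8069, so N_q = e^(π×0.8069)·tan²(64.45°) = 12.616 × 4.376 = 55.2.
Overburden at base level: q = 17.8 × 1.46 = 25.988 kPa.
Surcharge term q·N_q = 25.988 × 55.204 = 1434.6 kPa; self-weight term 0.5·γ·B·N_γ·s_γ = 0.5 × 17.8 × 3 × 75.9 × 0.93 = 1884.7 kPa.
q_ult = 1434.6 + 1884.7 = 3319.3 kPa.

q_ult ≈ 3320 kPa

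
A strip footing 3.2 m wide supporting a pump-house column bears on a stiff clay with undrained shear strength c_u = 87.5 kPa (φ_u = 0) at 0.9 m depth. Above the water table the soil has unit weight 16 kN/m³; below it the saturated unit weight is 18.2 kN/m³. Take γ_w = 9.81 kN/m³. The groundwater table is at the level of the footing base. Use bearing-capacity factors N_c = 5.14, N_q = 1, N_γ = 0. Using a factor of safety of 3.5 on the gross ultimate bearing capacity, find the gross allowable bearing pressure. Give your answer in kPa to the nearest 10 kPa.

Overburden at base level: q = 16 × 0.9 = 14.4 kPa.
Cohesion term c·N_c = 87.5 × 5.14 = 449.75 kPa; surcharge term q·N_q = 14.4 × 1 = 14.4 kPa.
q_ult = 449.75 + 14.4 = 464.15 kPa.
q_all = 464.15 / 3.5 = 132.61 kPa.

q_all ≈ 130 kPa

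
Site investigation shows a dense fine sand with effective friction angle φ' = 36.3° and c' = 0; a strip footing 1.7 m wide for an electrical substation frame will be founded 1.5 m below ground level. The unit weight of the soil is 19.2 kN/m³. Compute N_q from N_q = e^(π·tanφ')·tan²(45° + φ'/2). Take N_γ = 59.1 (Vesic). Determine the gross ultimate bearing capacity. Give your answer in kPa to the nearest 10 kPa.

tan36.3° = 0.7346, so N_q = e^(π×0.7346)·tan²(63.15°) = 10.052 × 3.902 = 39.22.
q = γ·D_f = 19.2 × 1.5 = 28.8 kPa.
q·N_q = 28.8 × 39.222 = 1129.6 kPa
0.5·γ·B·N_γ = 0.5 × 19.2 × 1.7 × 59.1 = 964.51 kPa
q_ult = 1129.6 + 964.51 = 2094.1 kPa.

q_ult ≈ 2090 kPa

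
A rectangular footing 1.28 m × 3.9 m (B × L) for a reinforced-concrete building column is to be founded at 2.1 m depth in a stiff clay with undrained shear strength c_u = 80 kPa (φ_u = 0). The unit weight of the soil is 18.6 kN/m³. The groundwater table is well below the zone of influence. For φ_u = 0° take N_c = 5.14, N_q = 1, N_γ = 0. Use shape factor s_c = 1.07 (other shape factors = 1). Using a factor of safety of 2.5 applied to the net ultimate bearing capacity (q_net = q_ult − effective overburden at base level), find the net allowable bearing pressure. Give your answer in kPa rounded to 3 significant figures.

Overburden at base level: q = 18.6 × 2.1 = 39.06 kPa.
Cohesion term c·N_c·s_c = 80 × 5.14 × 1.07 = 439.98 kPa; surcharge term q·N_q = 39.06 × 1 = 39.06 kPa.
q_ult = 439.98 + 39.06 = 479.04 kPa.
Net ultimate: q_net = 479.04 − 39.06 = 439.98 kPa.
q_all(net) = 439.98 / 2.5 = 175.99 kPa.

q_all(net) ≈ 176 kPa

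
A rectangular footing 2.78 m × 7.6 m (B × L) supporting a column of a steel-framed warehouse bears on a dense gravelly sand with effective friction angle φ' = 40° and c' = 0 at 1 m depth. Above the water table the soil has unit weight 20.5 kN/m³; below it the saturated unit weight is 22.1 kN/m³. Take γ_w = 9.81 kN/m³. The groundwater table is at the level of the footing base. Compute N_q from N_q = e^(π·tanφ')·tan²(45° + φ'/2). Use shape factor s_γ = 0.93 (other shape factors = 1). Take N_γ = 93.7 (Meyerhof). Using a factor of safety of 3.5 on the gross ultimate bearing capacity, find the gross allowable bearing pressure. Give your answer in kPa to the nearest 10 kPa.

N_q = e^(π·tan40°)·tan²(65°) = 64.2.
Effective surcharge at the founding depth q = γ·D_f = 20.5 × 1 = 20.5 kPa.
The water table coincides with the base, so in the self-weight term γ → γ' = 12.29 kN/m³.
q_ult = q·N_q + 0.5·γ·B·N_γ·s_γ
     = 20.5 × 64.195 + 0.5 × 12.29 × 2.78 × 93.7 × 0.93
     = 1316 + 1488.6 = 2804.6 kPa.
q_all = 2804.6 / 3.5 = 801.33 kPa.

q_all ≈ 800 kPa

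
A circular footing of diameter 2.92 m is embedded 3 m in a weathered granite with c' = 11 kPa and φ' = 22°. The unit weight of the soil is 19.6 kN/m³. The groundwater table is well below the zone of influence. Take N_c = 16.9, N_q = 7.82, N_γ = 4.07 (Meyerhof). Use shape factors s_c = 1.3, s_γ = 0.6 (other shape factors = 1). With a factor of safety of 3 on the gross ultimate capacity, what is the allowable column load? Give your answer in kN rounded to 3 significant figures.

Effective surcharge at the founding depth q = γ·D_f = 19.6 × 3 = 58.8 kPa.
q_ult = c·N_c·s_c + q·N_q + 0.5·γ·B·N_γ·s_γ
     = 11 × 16.9 × 1.3 + 58.8 × 7.82 + 0.5 × 19.6 × 2.92 × 4.07 × 0.6
     = 241.67 + 459.82 + 69.88 = 771.37 kPa.
Gross allowable pressure q_all = 771.37 / 3 = 257.12 kPa.
Footing area = 6.6966 m², so allowable column load = 257.12 × 6.6966 = 1721.8 kN.

P_all ≈ 1720 kN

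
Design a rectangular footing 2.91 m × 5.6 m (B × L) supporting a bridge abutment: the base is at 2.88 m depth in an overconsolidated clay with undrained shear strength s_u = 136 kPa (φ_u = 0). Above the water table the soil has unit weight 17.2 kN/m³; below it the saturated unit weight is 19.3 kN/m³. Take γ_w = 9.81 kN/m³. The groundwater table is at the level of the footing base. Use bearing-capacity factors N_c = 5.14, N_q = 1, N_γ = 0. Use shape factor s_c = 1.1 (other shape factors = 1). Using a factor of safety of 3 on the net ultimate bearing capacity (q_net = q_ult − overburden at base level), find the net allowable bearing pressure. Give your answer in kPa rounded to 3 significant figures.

q = γ·D_f = 17.2 × 2.88 = 49.536 kPa.
c·N_c·s_c = 136 × 5.14 × 1.1 = 768.94 kPa
q·N_q = 49.536 × 1 = 49.536 kPa
q_ult = 768.94 + 49.536 = 818.48 kPa.
q_net = 818.48 − 49.536 = 768.94 kPa.
q_all(net) = 768.94 / 3 = 256.31 kPa.

q_all(net) ≈ 256 kPa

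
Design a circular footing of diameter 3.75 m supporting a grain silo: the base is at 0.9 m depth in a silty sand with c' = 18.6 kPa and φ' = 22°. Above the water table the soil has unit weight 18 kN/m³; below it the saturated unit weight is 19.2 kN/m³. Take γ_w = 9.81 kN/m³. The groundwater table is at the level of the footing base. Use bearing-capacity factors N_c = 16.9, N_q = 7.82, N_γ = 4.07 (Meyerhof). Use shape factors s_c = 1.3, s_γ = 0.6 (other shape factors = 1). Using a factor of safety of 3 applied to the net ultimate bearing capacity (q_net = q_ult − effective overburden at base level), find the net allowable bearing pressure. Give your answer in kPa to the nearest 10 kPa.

q = γ·D_f = 18 × 0.9 = 16.2 kPa.
For the ½γBN_γ term take γ' = 19.2 − 9.81 = 9.39 kN/m³ (soil below base is submerged).
c·N_c·s_c = 18.6 × 16.9 × 1.3 = 408.64 kPa
q·N_q = 16.2 × 7.82 = 126.68 kPa
0.5·γ·B·N_γ·s_γ = 0.5 × 9.39 × 3.75 × 4.07 × 0.6 = 42.994 kPa
q_ult = 408.64 + 126.68 + 42.994 = 578.32 kPa.
Net ultimate: q_net = 578.32 − 16.2 = 562.12 kPa.
q_all(net) = 562.12 / 3 = 187.37 kPa.

q_all(net) ≈ 190 kPa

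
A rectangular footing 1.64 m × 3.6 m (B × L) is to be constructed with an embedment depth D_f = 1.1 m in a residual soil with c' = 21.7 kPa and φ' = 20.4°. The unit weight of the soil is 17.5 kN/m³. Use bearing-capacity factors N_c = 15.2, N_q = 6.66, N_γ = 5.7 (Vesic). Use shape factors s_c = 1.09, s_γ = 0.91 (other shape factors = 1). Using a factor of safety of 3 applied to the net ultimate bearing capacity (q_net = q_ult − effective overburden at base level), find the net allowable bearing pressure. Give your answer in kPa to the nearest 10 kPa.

Overburden at base level: q = 17.5 × 1.1 = 19.25 kPa.
Cohesion term c·N_c·s_c = 21.7 × 15.2 × 1.09 = 359.53 kPa; surcharge term q·N_q = 19.25 × 6.66 = 128.21 kPa; self-weight term 0.5·γ·B·N_γ·s_γ = 0.5 × 17.5 × 1.64 × 5.7 × 0.91 = 74.433 kPa.
q_ult = 359.53 + 128.21 + 74.433 = 562.16 kPa.
Net ultimate: q_net = 562.16 − 19.25 = 542.91 kPa.
q_all(net) = 542.91 / 3 = 180.97 kPa.

q_all(net) ≈ 180 kPa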